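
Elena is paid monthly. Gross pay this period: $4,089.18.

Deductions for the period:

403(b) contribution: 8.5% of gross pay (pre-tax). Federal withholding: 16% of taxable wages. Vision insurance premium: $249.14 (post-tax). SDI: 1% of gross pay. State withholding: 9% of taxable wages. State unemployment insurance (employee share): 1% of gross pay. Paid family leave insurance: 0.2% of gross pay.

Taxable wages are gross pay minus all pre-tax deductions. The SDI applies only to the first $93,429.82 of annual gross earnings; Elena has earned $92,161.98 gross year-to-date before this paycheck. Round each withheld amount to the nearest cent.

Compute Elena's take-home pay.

$2,495.31

403(b) contribution: $4,089.18 × 0.085 = $347.58
Taxable wages = $4,089.18 − $347.58 = $3,741.60
Federal withholding: $3,741.60 × 0.16 = $598.66
State withholding: $3,741.60 × 0.09 = $336.74
Paid family leave insurance: $4,089.18 × 0.002 = $8.18
SDI: only $93,429.82 − $92,161.98 = $1,267.84 of this check is subject → $1,267.84 × 0.01 = $12.68
State unemployment insurance (employee share): $4,089.18 × 0.01 = $40.89
Vision insurance premium: $249.14
Total deductions = $347.58 + $598.66 + $336.74 + $8.18 + $12.68 + $40.89 + $249.14 = $1,593.87
Net pay = $4,089.18 − $1,593.87 = $2,495.31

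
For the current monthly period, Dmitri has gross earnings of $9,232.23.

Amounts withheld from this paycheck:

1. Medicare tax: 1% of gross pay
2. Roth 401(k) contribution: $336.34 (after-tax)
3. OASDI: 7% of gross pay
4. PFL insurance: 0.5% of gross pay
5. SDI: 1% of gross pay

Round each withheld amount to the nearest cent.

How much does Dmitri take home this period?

$8,018.83

PFL insurance: $9,232.23 × 0.005 = $46.16
SDI: $9,232.23 × 0.01 = $92.32
OASDI: $9,232.23 × 0.07 = $646.26
Medicare tax: $9,232.23 × 0.01 = $92.32
Roth 401(k) contribution: $336.34
Total deductions = $46.16 + $92.32 + $646.26 + $92.32 + $336.34 = $1,213.40
Net pay = $9,232.23 − $1,213.40 = $8,018.83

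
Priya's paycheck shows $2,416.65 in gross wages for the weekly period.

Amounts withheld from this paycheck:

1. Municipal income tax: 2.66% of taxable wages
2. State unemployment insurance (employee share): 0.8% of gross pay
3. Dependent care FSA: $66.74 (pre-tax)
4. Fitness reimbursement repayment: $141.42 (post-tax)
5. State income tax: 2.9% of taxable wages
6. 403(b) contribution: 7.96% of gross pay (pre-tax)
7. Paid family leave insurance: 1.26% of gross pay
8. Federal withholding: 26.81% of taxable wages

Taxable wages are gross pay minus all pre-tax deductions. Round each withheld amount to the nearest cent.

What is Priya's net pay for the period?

Dependent care FSA: $66.74
403(b) contribution: $2,416.65 × 0.0796 = $192.37
Pre-tax total = $66.74 + $192.37 = $259.11
Taxable wages = $2,416.65 − $259.11 = $2,157.54
Municipal income tax: $2,157.54 × 0.0266 = $57.39
State income tax: $2,157.54 × 0.029 = $62.57
Federal withholding: $2,157.54 × 0.2681 = $578.44
State unemployment insurance (employee share): $2,416.65 × 0.008 = $19.33
Paid family leave insurance: $2,416.65 × 0.0126 = $30.45
Fitness reimbursement repayment: $141.42
Total deductions = $66.74 + $192.37 + $57.39 + $62.57 + $578.44 + $19.33 + $30.45 + $141.42 = $1,148.71
Net pay = $2,416.65 − $1,148.71 = $1,267.94

$1,267.94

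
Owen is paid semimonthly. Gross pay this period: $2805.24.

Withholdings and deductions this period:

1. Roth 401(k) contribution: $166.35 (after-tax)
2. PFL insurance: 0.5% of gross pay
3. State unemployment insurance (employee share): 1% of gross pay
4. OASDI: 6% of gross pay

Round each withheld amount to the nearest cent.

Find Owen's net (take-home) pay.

$2428.50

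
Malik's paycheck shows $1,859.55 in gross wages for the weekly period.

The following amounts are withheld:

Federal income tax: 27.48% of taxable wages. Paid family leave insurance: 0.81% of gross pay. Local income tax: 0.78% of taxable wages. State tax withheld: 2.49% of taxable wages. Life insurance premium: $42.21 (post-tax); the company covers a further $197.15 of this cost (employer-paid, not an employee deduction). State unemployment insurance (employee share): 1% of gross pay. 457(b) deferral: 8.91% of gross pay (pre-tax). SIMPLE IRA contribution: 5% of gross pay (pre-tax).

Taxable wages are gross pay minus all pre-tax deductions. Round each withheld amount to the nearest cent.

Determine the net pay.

SIMPLE IRA contribution: $1,859.55 × 0.05 = $92.98
457(b) deferral: $1,859.55 × 0.0891 = $165.69
Pre-tax total = $92.98 + $165.69 = $258.67
Taxable wages = $1,859.55 − $258.67 = $1,600.88
Local income tax: $1,600.88 × 0.0078 = $12.49
Federal income tax: $1,600.88 × 0.2748 = $439.92
State tax withheld: $1,600.88 × 0.0249 = $39.86
State unemployment insurance (employee share): $1,859.55 × 0.01 = $18.60
Paid family leave insurance: $1,859.55 × 0.0081 = $15.06
Life insurance premium: $42.21
(Employer's $197.15 toward life insurance premium is not withheld from the employee.)
Total deductions = $92.98 + $165.69 + $12.49 + $439.92 + $39.86 + $18.60 + $15.06 + $42.21 = $826.81
Net pay = $1,859.55 − $826.81 = $1,032.74

$1,032.74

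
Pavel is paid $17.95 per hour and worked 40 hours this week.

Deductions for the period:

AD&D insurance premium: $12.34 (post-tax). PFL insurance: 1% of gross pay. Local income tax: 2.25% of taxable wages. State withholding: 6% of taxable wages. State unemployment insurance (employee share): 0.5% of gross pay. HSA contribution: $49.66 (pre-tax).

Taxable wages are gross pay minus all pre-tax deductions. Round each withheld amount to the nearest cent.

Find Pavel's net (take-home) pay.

Gross pay: 40 × $17.95 = $718.00
HSA contribution: $49.66
Taxable wages = $718.00 − $49.66 = $668.34
State withholding: $668.34 × 0.06 = $40.10
Local income tax: $668.34 × 0.0225 = $15.04
State unemployment insurance (employee share): $718.00 × 0.005 = $3.59
PFL insurance: $718.00 × 0.01 = $7.18
AD&D insurance premium: $12.34
Total deductions = $49.66 + $40.10 + $15.04 + $3.59 + $7.18 + $12.34 = $127.91
Net pay = $718.00 − $127.91 = $590.09

$590.09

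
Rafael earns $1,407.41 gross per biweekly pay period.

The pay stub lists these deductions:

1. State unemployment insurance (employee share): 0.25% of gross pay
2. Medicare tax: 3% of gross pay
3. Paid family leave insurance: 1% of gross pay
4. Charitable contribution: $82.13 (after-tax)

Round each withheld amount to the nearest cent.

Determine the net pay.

$1,265.47

Medicare tax: $1,407.41 × 0.03 = $42.22
State unemployment insurance (employee share): $1,407.41 × 0.0025 = $3.52
Paid family leave insurance: $1,407.41 × 0.01 = $14.07
Charitable contribution: $82.13
Total deductions = $42.22 + $3.52 + $14.07 + $82.13 = $141.94
Net pay = $1,407.41 − $141.94 = $1,265.47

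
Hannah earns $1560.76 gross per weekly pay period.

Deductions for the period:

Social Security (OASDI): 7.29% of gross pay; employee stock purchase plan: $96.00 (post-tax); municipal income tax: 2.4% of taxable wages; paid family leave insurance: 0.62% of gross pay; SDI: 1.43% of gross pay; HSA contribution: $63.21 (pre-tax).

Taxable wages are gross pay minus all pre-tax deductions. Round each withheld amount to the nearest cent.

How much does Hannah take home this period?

$1219.83

HSA contribution: $63.21
Taxable wages = $1560.76 − $63.21 = $1497.55
Municipal income tax: $1497.55 × 0.024 = $35.94
Social Security (OASDI): $1560.76 × 0.0729 = $113.78
Paid family leave insurance: $1560.76 × 0.0062 = $9.68
SDI: $1560.76 × 0.0143 = $22.32
Employee stock purchase plan: $96.00
Total deductions = $63.21 + $35.94 + $113.78 + $9.68 + $22.32 + $96.00 = $340.93
Net pay = $1560.76 − $340.93 = $1219.83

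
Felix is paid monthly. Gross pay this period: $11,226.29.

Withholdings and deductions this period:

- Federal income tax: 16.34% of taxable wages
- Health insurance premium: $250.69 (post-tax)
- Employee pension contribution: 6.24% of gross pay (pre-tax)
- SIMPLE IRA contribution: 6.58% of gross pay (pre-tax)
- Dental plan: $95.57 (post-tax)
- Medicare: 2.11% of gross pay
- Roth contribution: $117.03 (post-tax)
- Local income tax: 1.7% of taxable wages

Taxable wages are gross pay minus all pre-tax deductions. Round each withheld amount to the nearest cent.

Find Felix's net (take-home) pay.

Employee pension contribution: $11,226.29 × 0.0624 = $700.52
SIMPLE IRA contribution: $11,226.29 × 0.0658 = $738.69
Pre-tax total = $700.52 + $738.69 = $1,439.21
Taxable wages = $11,226.29 − $1,439.21 = $9,787.08
Federal income tax: $9,787.08 × 0.1634 = $1,599.21
Local income tax: $9,787.08 × 0.017 = $166.38
Medicare: $11,226.29 × 0.0211 = $236.87
Health insurance premium: $250.69
Dental plan: $95.57
Roth contribution: $117.03
Total deductions = $700.52 + $738.69 + $1,599.21 + $166.38 + $236.87 + $250.69 + $95.57 + $117.03 = $3,904.96
Net pay = $11,226.29 − $3,904.96 = $7,321.33

$7,321.33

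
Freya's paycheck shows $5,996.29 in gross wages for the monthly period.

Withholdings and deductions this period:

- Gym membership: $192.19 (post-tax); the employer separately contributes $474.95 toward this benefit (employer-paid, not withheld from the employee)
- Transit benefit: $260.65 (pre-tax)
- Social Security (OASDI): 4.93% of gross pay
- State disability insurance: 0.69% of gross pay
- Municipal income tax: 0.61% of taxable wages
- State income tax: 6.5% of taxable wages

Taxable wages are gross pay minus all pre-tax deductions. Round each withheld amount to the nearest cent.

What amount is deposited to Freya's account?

Transit benefit: $260.65
Taxable wages = $5,996.29 − $260.65 = $5,735.64
Municipal income tax: $5,735.64 × 0.0061 = $34.99
State income tax: $5,735.64 × 0.065 = $372.82
Social Security (OASDI): $5,996.29 × 0.0493 = $295.62
State disability insurance: $5,996.29 × 0.0069 = $41.37
Gym membership: $192.19
(Employer's $474.95 toward gym membership is not withheld from the employee.)
Total deductions = $260.65 + $34.99 + $372.82 + $295.62 + $41.37 + $192.19 = $1,197.64
Net pay = $5,996.29 − $1,197.64 = $4,798.65

$4,798.65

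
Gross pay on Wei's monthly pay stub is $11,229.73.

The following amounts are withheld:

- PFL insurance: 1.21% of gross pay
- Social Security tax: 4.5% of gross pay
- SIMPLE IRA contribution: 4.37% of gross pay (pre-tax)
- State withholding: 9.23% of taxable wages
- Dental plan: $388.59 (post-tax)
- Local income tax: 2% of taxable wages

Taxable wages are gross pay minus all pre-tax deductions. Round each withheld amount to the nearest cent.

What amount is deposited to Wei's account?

$8,503.19

SIMPLE IRA contribution: $11,229.73 × 0.0437 = $490.74
Taxable wages = $11,229.73 − $490.74 = $10,738.99
State withholding: $10,738.99 × 0.0923 = $991.21
Local income tax: $10,738.99 × 0.02 = $214.78
Social Security tax: $11,229.73 × 0.045 = $505.34
PFL insurance: $11,229.73 × 0.0121 = $135.88
Dental plan: $388.59
Total deductions = $490.74 + $991.21 + $214.78 + $505.34 + $135.88 + $388.59 = $2,726.54
Net pay = $11,229.73 − $2,726.54 = $8,503.19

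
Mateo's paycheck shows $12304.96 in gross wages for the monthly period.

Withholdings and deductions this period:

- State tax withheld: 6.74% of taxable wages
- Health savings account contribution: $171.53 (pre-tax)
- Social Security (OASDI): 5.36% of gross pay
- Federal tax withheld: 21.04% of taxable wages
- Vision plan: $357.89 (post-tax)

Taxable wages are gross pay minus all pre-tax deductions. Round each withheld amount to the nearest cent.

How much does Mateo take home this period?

$7745.33

Health savings account contribution: $171.53
Taxable wages = $12304.96 − $171.53 = $12133.43
Federal tax withheld: $12133.43 × 0.2104 = $2552.87
State tax withheld: $12133.43 × 0.0674 = $817.79
Social Security (OASDI): $12304.96 × 0.0536 = $659.55
Vision plan: $357.89
Total deductions = $171.53 + $2552.87 + $817.79 + $659.55 + $357.89 = $4559.63
Net pay = $12304.96 − $4559.63 = $7745.33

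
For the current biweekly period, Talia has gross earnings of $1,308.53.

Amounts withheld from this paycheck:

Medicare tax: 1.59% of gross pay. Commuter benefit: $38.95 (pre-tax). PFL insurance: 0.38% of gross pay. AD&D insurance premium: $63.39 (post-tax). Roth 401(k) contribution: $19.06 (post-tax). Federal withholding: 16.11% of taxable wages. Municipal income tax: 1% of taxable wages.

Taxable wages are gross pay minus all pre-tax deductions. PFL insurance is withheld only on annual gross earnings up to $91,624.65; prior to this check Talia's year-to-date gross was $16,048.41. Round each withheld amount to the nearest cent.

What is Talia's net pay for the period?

$944.12

Commuter benefit: $38.95
Taxable wages = $1,308.53 − $38.95 = $1,269.58
Municipal income tax: $1,269.58 × 0.01 = $12.70
Federal withholding: $1,269.58 × 0.1611 = $204.53
Medicare tax: $1,308.53 × 0.0159 = $20.81
PFL insurance: cap not yet reached, full $1,308.53 is subject → $1,308.53 × 0.0038 = $4.97
Roth 401(k) contribution: $19.06
AD&D insurance premium: $63.39
Total deductions = $38.95 + $12.70 + $204.53 + $20.81 + $4.97 + $19.06 + $63.39 = $364.41
Net pay = $1,308.53 − $364.41 = $944.12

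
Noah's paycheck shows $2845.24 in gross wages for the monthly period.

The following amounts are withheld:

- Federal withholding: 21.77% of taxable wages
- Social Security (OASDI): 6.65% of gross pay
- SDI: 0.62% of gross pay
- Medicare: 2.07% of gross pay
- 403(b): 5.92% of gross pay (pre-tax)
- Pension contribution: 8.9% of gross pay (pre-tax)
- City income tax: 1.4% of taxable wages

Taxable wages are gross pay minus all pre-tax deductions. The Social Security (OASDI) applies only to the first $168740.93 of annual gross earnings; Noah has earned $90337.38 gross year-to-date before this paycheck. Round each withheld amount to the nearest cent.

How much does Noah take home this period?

Pension contribution: $2845.24 × 0.089 = $253.23
403(b): $2845.24 × 0.0592 = $168.44
Pre-tax total = $253.23 + $168.44 = $421.67
Taxable wages = $2845.24 − $421.67 = $2423.57
Federal withholding: $2423.57 × 0.2177 = $527.61
City income tax: $2423.57 × 0.014 = $33.93
Social Security (OASDI): cap not yet reached, full $2845.24 is subject → $2845.24 × 0.0665 = $189.21
Medicare: $2845.24 × 0.0207 = $58.90
SDI: $2845.24 × 0.0062 = $17.64
Total deductions = $253.23 + $168.44 + $527.61 + $33.93 + $189.21 + $58.90 + $17.64 = $1248.96
Net pay = $2845.24 − $1248.96 = $1596.28

$1596.28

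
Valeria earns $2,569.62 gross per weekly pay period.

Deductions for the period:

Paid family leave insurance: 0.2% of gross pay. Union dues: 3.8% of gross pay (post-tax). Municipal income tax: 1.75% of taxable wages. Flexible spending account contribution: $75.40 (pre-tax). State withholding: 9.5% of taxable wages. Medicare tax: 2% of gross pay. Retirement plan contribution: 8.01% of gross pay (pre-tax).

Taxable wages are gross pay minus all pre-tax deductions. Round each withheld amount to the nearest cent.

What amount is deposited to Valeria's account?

Retirement plan contribution: $2,569.62 × 0.0801 = $205.83
Flexible spending account contribution: $75.40
Pre-tax total = $205.83 + $75.40 = $281.23
Taxable wages = $2,569.62 − $281.23 = $2,288.39
Municipal income tax: $2,288.39 × 0.0175 = $40.05
State withholding: $2,288.39 × 0.095 = $217.40
Paid family leave insurance: $2,569.62 × 0.002 = $5.14
Medicare tax: $2,569.62 × 0.02 = $51.39
Union dues: $2,569.62 × 0.038 = $97.65
Total deductions = $205.83 + $75.40 + $40.05 + $217.40 + $5.14 + $51.39 + $97.65 = $692.86
Net pay = $2,569.62 − $692.86 = $1,876.76

$1,876.76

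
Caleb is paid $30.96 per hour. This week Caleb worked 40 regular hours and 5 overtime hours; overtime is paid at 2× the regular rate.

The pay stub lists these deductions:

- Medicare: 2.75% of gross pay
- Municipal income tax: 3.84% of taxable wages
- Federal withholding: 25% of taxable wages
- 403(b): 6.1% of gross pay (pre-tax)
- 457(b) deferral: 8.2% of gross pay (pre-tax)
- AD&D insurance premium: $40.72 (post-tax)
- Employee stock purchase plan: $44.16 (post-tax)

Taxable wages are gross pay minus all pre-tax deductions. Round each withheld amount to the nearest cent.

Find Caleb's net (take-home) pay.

$816.58

Regular pay: 40 × $30.96 = $1,238.40
Overtime pay: 5 × $30.96 × 2 = $309.60
Gross pay = $1,238.40 + $309.60 = $1,548.00
403(b): $1,548.00 × 0.061 = $94.43
457(b) deferral: $1,548.00 × 0.082 = $126.94
Pre-tax total = $94.43 + $126.94 = $221.37
Taxable wages = $1,548.00 − $221.37 = $1,326.63
Municipal income tax: $1,326.63 × 0.0384 = $50.94
Federal withholding: $1,326.63 × 0.25 = $331.66
Medicare: $1,548.00 × 0.0275 = $42.57
AD&D insurance premium: $40.72
Employee stock purchase plan: $44.16
Total deductions = $94.43 + $126.94 + $50.94 + $331.66 + $42.57 + $40.72 + $44.16 = $731.42
Net pay = $1,548.00 − $731.42 = $816.58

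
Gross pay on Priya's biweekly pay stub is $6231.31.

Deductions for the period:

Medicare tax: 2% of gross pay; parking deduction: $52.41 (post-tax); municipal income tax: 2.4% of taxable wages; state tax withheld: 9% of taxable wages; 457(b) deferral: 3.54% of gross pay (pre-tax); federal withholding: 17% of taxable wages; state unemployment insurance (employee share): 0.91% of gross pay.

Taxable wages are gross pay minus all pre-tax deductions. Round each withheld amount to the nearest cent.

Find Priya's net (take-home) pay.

457(b) deferral: $6231.31 × 0.0354 = $220.59
Taxable wages = $6231.31 − $220.59 = $6010.72
Federal withholding: $6010.72 × 0.17 = $1021.82
Municipal income tax: $6010.72 × 0.024 = $144.26
State tax withheld: $6010.72 × 0.09 = $540.96
Medicare tax: $6231.31 × 0.02 = $124.63
State unemployment insurance (employee share): $6231.31 × 0.0091 = $56.70
Parking deduction: $52.41
Total deductions = $220.59 + $1021.82 + $144.26 + $540.96 + $124.63 + $56.70 + $52.41 = $2161.37
Net pay = $6231.31 − $2161.37 = $4069.94

$4069.94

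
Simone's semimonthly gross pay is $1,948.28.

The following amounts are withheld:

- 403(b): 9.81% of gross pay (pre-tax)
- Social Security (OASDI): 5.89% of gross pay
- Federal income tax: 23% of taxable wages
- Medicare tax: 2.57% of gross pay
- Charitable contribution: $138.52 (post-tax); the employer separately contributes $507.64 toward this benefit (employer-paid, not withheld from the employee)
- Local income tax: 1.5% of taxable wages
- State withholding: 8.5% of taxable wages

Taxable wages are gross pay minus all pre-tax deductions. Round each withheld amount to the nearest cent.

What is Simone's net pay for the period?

$873.95

403(b): $1,948.28 × 0.0981 = $191.13
Taxable wages = $1,948.28 − $191.13 = $1,757.15
Local income tax: $1,757.15 × 0.015 = $26.36
State withholding: $1,757.15 × 0.085 = $149.36
Federal income tax: $1,757.15 × 0.23 = $404.14
Social Security (OASDI): $1,948.28 × 0.0589 = $114.75
Medicare tax: $1,948.28 × 0.0257 = $50.07
Charitable contribution: $138.52
(Employer's $507.64 toward charitable contribution is not withheld from the employee.)
Total deductions = $191.13 + $26.36 + $149.36 + $404.14 + $114.75 + $50.07 + $138.52 = $1,074.33
Net pay = $1,948.28 − $1,074.33 = $873.95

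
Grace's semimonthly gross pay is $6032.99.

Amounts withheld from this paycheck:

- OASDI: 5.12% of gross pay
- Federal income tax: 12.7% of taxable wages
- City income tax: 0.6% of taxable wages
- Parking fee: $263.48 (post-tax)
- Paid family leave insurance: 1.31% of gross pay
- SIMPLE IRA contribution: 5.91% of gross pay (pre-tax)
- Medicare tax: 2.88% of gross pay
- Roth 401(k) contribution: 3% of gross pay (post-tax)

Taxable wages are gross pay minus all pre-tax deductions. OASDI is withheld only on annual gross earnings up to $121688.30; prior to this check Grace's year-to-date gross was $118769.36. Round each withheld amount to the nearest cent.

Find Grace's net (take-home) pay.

SIMPLE IRA contribution: $6032.99 × 0.0591 = $356.55
Taxable wages = $6032.99 − $356.55 = $5676.44
City income tax: $5676.44 × 0.006 = $34.06
Federal income tax: $5676.44 × 0.127 = $720.91
Medicare tax: $6032.99 × 0.0288 = $173.75
OASDI: only $121688.30 − $118769.36 = $2918.94 of this check is subject → $2918.94 × 0.0512 = $149.45
Paid family leave insurance: $6032.99 × 0.0131 = $79.03
Roth 401(k) contribution: $6032.99 × 0.03 = $180.99
Parking fee: $263.48
Total deductions = $356.55 + $34.06 + $720.91 + $173.75 + $149.45 + $79.03 + $180.99 + $263.48 = $1958.22
Net pay = $6032.99 − $1958.22 = $4074.77

$4074.77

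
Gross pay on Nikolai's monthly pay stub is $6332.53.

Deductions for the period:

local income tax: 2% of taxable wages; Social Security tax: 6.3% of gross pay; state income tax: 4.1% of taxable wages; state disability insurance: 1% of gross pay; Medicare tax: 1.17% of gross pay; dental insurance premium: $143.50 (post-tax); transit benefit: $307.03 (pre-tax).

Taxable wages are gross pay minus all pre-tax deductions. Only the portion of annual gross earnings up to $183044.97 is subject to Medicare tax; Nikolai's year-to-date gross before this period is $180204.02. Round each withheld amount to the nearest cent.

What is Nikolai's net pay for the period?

$5018.92

Transit benefit: $307.03
Taxable wages = $6332.53 − $307.03 = $6025.50
State income tax: $6025.50 × 0.041 = $247.05
Local income tax: $6025.50 × 0.02 = $120.51
Social Security tax: $6332.53 × 0.063 = $398.95
State disability insurance: $6332.53 × 0.01 = $63.33
Medicare tax: only $183044.97 − $180204.02 = $2840.95 of this check is subject → $2840.95 × 0.0117 = $33.24
Dental insurance premium: $143.50
Total deductions = $307.03 + $247.05 + $120.51 + $398.95 + $63.33 + $33.24 + $143.50 = $1313.61
Net pay = $6332.53 − $1313.61 = $5018.92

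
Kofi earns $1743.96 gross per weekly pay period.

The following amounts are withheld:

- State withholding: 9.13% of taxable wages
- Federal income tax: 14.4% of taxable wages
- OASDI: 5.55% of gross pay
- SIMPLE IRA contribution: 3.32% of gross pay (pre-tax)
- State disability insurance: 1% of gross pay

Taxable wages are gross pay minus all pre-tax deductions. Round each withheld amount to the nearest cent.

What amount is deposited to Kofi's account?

SIMPLE IRA contribution: $1743.96 × 0.0332 = $57.90
Taxable wages = $1743.96 − $57.90 = $1686.06
State withholding: $1686.06 × 0.0913 = $153.94
Federal income tax: $1686.06 × 0.144 = $242.79
State disability insurance: $1743.96 × 0.01 = $17.44
OASDI: $1743.96 × 0.0555 = $96.79
Total deductions = $57.90 + $153.94 + $242.79 + $17.44 + $96.79 = $568.86
Net pay = $1743.96 − $568.86 = $1175.10

$1175.10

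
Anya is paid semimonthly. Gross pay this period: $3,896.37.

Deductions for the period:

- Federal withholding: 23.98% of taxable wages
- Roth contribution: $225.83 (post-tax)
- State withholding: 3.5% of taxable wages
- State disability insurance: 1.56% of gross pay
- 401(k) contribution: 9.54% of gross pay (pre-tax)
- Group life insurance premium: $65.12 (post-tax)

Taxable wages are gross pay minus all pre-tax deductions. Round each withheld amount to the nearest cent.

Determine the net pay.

401(k) contribution: $3,896.37 × 0.0954 = $371.71
Taxable wages = $3,896.37 − $371.71 = $3,524.66
Federal withholding: $3,524.66 × 0.2398 = $845.21
State withholding: $3,524.66 × 0.035 = $123.36
State disability insurance: $3,896.37 × 0.0156 = $60.78
Roth contribution: $225.83
Group life insurance premium: $65.12
Total deductions = $371.71 + $845.21 + $123.36 + $60.78 + $225.83 + $65.12 = $1,692.01
Net pay = $3,896.37 − $1,692.01 = $2,204.36

$2,204.36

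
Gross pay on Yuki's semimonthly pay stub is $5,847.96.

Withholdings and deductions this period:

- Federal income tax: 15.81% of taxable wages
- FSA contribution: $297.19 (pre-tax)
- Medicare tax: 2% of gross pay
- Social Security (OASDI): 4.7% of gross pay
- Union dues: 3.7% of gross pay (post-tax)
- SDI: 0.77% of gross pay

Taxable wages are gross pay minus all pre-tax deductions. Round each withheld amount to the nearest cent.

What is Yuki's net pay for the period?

$4,019.98

FSA contribution: $297.19
Taxable wages = $5,847.96 − $297.19 = $5,550.77
Federal income tax: $5,550.77 × 0.1581 = $877.58
SDI: $5,847.96 × 0.0077 = $45.03
Social Security (OASDI): $5,847.96 × 0.047 = $274.85
Medicare tax: $5,847.96 × 0.02 = $116.96
Union dues: $5,847.96 × 0.037 = $216.37
Total deductions = $297.19 + $877.58 + $45.03 + $274.85 + $116.96 + $216.37 = $1,827.98
Net pay = $5,847.96 − $1,827.98 = $4,019.98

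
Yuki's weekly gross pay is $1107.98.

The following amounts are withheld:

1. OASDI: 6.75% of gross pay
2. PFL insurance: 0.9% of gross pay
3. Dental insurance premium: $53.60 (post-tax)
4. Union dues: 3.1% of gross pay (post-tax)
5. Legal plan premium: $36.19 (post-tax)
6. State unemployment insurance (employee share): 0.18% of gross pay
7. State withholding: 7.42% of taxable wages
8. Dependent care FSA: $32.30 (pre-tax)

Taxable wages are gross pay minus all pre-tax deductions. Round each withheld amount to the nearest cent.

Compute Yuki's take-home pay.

$784.97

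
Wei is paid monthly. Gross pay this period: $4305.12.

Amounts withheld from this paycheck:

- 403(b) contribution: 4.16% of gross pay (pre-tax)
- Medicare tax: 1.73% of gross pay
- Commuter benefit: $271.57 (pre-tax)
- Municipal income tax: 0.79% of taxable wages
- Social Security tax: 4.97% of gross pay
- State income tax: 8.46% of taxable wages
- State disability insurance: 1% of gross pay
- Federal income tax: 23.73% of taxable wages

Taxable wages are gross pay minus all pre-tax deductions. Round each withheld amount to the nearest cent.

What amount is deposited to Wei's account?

$2251.77

Commuter benefit: $271.57
403(b) contribution: $4305.12 × 0.0416 = $179.09
Pre-tax total = $271.57 + $179.09 = $450.66
Taxable wages = $4305.12 − $450.66 = $3854.46
Municipal income tax: $3854.46 × 0.0079 = $30.45
State income tax: $3854.46 × 0.0846 = $326.09
Federal income tax: $3854.46 × 0.2373 = $914.66
State disability insurance: $4305.12 × 0.01 = $43.05
Social Security tax: $4305.12 × 0.0497 = $213.96
Medicare tax: $4305.12 × 0.0173 = $74.48
Total deductions = $271.57 + $179.09 + $30.45 + $326.09 + $914.66 + $43.05 + $213.96 + $74.48 = $2053.35
Net pay = $4305.12 − $2053.35 = $2251.77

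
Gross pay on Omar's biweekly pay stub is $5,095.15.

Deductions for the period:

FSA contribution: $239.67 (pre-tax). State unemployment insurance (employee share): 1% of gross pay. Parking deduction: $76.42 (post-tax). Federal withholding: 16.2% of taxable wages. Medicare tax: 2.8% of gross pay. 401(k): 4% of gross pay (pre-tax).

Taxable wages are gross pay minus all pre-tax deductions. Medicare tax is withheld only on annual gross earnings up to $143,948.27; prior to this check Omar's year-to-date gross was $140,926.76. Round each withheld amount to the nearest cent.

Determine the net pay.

$3,686.13

FSA contribution: $239.67
401(k): $5,095.15 × 0.04 = $203.81
Pre-tax total = $239.67 + $203.81 = $443.48
Taxable wages = $5,095.15 − $443.48 = $4,651.67
Federal withholding: $4,651.67 × 0.162 = $753.57
State unemployment insurance (employee share): $5,095.15 × 0.01 = $50.95
Medicare tax: only $143,948.27 − $140,926.76 = $3,021.51 of this check is subject → $3,021.51 × 0.028 = $84.60
Parking deduction: $76.42
Total deductions = $239.67 + $203.81 + $753.57 + $50.95 + $84.60 + $76.42 = $1,409.02
Net pay = $5,095.15 − $1,409.02 = $3,686.13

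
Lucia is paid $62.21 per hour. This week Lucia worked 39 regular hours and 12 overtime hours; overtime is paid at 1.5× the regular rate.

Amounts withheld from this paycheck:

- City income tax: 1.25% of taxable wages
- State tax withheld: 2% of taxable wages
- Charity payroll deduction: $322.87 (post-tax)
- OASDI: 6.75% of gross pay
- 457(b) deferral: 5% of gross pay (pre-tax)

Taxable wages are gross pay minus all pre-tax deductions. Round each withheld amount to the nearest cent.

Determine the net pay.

Regular pay: 39 × $62.21 = $2,426.19
Overtime pay: 12 × $62.21 × 1.5 = $1,119.78
Gross pay = $2,426.19 + $1,119.78 = $3,545.97
457(b) deferral: $3,545.97 × 0.05 = $177.30
Taxable wages = $3,545.97 − $177.30 = $3,368.67
State tax withheld: $3,368.67 × 0.02 = $67.37
City income tax: $3,368.67 × 0.0125 = $42.11
OASDI: $3,545.97 × 0.0675 = $239.35
Charity payroll deduction: $322.87
Total deductions = $177.30 + $67.37 + $42.11 + $239.35 + $322.87 = $849.00
Net pay = $3,545.97 − $849.00 = $2,696.97

$2,696.97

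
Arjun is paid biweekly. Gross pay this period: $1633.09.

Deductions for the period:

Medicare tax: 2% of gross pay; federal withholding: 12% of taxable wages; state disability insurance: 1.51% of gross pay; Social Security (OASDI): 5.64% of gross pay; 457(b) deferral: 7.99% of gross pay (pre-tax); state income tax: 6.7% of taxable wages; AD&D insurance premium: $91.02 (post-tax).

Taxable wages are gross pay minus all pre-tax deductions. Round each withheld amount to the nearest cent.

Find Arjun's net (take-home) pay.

457(b) deferral: $1633.09 × 0.0799 = $130.48
Taxable wages = $1633.09 − $130.48 = $1502.61
State income tax: $1502.61 × 0.067 = $100.67
Federal withholding: $1502.61 × 0.12 = $180.31
Social Security (OASDI): $1633.09 × 0.0564 = $92.11
State disability insurance: $1633.09 × 0.0151 = $24.66
Medicare tax: $1633.09 × 0.02 = $32.66
AD&D insurance premium: $91.02
Total deductions = $130.48 + $100.67 + $180.31 + $92.11 + $24.66 + $32.66 + $91.02 = $651.91
Net pay = $1633.09 − $651.91 = $981.18

$981.18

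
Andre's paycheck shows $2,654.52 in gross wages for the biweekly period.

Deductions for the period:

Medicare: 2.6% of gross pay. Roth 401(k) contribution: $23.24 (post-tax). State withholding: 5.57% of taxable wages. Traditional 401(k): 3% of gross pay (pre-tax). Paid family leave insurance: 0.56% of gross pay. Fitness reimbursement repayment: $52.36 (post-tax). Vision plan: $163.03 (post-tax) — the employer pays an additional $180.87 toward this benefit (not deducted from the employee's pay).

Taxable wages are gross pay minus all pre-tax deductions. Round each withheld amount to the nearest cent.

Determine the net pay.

$2,108.94

Traditional 401(k): $2,654.52 × 0.03 = $79.64
Taxable wages = $2,654.52 − $79.64 = $2,574.88
State withholding: $2,574.88 × 0.0557 = $143.42
Paid family leave insurance: $2,654.52 × 0.0056 = $14.87
Medicare: $2,654.52 × 0.026 = $69.02
Fitness reimbursement repayment: $52.36
Roth 401(k) contribution: $23.24
Vision plan: $163.03
(Employer's $180.87 toward vision plan is not withheld from the employee.)
Total deductions = $79.64 + $143.42 + $14.87 + $69.02 + $52.36 + $23.24 + $163.03 = $545.58
Net pay = $2,654.52 − $545.58 = $2,108.94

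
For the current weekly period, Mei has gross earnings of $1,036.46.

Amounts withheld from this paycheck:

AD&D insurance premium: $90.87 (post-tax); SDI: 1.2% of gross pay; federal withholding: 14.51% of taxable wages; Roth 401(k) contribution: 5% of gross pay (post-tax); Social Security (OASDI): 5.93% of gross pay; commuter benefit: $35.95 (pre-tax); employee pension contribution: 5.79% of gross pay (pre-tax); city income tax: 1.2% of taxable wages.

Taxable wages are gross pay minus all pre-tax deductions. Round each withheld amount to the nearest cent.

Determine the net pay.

Employee pension contribution: $1,036.46 × 0.0579 = $60.01
Commuter benefit: $35.95
Pre-tax total = $60.01 + $35.95 = $95.96
Taxable wages = $1,036.46 − $95.96 = $940.50
Federal withholding: $940.50 × 0.1451 = $136.47
City income tax: $940.50 × 0.012 = $11.29
Social Security (OASDI): $1,036.46 × 0.0593 = $61.46
SDI: $1,036.46 × 0.012 = $12.44
AD&D insurance premium: $90.87
Roth 401(k) contribution: $1,036.46 × 0.05 = $51.82
Total deductions = $60.01 + $35.95 + $136.47 + $11.29 + $61.46 + $12.44 + $90.87 + $51.82 = $460.31
Net pay = $1,036.46 − $460.31 = $576.15

$576.15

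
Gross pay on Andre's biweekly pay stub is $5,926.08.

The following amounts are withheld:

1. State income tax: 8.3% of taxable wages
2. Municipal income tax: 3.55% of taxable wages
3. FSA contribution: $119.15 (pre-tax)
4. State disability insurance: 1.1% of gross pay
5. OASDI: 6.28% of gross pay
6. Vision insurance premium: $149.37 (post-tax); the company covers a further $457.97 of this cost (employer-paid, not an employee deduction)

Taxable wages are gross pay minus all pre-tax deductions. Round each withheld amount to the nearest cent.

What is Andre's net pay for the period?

FSA contribution: $119.15
Taxable wages = $5,926.08 − $119.15 = $5,806.93
State income tax: $5,806.93 × 0.083 = $481.98
Municipal income tax: $5,806.93 × 0.0355 = $206.15
State disability insurance: $5,926.08 × 0.011 = $65.19
OASDI: $5,926.08 × 0.0628 = $372.16
Vision insurance premium: $149.37
(Employer's $457.97 toward vision insurance premium is not withheld from the employee.)
Total deductions = $119.15 + $481.98 + $206.15 + $65.19 + $372.16 + $149.37 = $1,394.00
Net pay = $5,926.08 − $1,394.00 = $4,532.08

$4,532.08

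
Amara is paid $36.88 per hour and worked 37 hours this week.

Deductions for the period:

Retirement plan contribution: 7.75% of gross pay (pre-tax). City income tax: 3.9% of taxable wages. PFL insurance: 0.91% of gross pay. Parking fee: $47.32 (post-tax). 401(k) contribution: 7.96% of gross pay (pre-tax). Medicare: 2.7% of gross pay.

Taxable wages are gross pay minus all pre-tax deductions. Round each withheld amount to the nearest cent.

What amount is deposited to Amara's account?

Gross pay: 37 × $36.88 = $1,364.56
401(k) contribution: $1,364.56 × 0.0796 = $108.62
Retirement plan contribution: $1,364.56 × 0.0775 = $105.75
Pre-tax total = $108.62 + $105.75 = $214.37
Taxable wages = $1,364.56 − $214.37 = $1,150.19
City income tax: $1,150.19 × 0.039 = $44.86
Medicare: $1,364.56 × 0.027 = $36.84
PFL insurance: $1,364.56 × 0.0091 = $12.42
Parking fee: $47.32
Total deductions = $108.62 + $105.75 + $44.86 + $36.84 + $12.42 + $47.32 = $355.81
Net pay = $1,364.56 − $355.81 = $1,008.75

$1,008.75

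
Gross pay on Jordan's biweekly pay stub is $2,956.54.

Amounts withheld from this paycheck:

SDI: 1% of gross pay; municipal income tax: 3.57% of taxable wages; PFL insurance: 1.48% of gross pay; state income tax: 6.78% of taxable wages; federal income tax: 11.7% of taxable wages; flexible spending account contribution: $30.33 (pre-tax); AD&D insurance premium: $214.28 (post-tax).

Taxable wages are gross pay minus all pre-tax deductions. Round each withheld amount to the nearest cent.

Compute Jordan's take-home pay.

Flexible spending account contribution: $30.33
Taxable wages = $2,956.54 − $30.33 = $2,926.21
Municipal income tax: $2,926.21 × 0.0357 = $104.47
State income tax: $2,926.21 × 0.0678 = $198.40
Federal income tax: $2,926.21 × 0.117 = $342.37
SDI: $2,956.54 × 0.01 = $29.57
PFL insurance: $2,956.54 × 0.0148 = $43.76
AD&D insurance premium: $214.28
Total deductions = $30.33 + $104.47 + $198.40 + $342.37 + $29.57 + $43.76 + $214.28 = $963.18
Net pay = $2,956.54 − $963.18 = $1,993.36

$1,993.36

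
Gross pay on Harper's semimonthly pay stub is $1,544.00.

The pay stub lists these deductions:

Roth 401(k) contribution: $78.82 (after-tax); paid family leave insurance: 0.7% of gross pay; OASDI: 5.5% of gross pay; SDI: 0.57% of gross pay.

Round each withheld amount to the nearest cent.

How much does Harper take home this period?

$1,360.65

Paid family leave insurance: $1,544.00 × 0.007 = $10.81
OASDI: $1,544.00 × 0.055 = $84.92
SDI: $1,544.00 × 0.0057 = $8.80
Roth 401(k) contribution: $78.82
Total deductions = $10.81 + $84.92 + $8.80 + $78.82 = $183.35
Net pay = $1,544.00 − $183.35 = $1,360.65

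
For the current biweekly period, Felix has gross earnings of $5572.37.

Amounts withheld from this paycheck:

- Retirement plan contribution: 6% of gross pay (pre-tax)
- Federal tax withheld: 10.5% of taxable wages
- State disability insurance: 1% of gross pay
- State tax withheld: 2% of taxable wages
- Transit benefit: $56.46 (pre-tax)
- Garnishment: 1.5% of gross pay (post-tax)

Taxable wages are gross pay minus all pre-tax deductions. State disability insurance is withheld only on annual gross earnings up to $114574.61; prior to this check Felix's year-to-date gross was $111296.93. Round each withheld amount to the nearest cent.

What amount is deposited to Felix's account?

Transit benefit: $56.46
Retirement plan contribution: $5572.37 × 0.06 = $334.34
Pre-tax total = $56.46 + $334.34 = $390.80
Taxable wages = $5572.37 − $390.80 = $5181.57
Federal tax withheld: $5181.57 × 0.105 = $544.06
State tax withheld: $5181.57 × 0.02 = $103.63
State disability insurance: only $114574.61 − $111296.93 = $3277.68 of this check is subject → $3277.68 × 0.01 = $32.78
Garnishment: $5572.37 × 0.015 = $83.59
Total deductions = $56.46 + $334.34 + $544.06 + $103.63 + $32.78 + $83.59 = $1154.86
Net pay = $5572.37 − $1154.86 = $4417.51

$4417.51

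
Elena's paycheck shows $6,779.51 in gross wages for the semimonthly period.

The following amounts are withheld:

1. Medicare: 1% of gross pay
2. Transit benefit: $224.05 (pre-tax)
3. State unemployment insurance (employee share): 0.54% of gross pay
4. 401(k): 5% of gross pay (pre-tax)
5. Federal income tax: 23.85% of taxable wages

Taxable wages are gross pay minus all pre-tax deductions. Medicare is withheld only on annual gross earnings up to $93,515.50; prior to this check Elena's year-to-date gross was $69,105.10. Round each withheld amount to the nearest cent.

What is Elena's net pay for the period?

Transit benefit: $224.05
401(k): $6,779.51 × 0.05 = $338.98
Pre-tax total = $224.05 + $338.98 = $563.03
Taxable wages = $6,779.51 − $563.03 = $6,216.48
Federal income tax: $6,216.48 × 0.2385 = $1,482.63
State unemployment insurance (employee share): $6,779.51 × 0.0054 = $36.61
Medicare: cap not yet reached, full $6,779.51 is subject → $6,779.51 × 0.01 = $67.80
Total deductions = $224.05 + $338.98 + $1,482.63 + $36.61 + $67.80 = $2,150.07
Net pay = $6,779.51 − $2,150.07 = $4,629.44

$4,629.44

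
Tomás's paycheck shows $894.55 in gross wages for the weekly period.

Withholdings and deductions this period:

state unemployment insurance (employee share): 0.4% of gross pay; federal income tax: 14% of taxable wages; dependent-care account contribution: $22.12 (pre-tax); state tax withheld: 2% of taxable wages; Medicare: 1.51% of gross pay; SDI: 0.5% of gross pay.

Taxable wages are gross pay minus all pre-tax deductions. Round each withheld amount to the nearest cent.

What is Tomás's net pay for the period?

$711.28

Dependent-care account contribution: $22.12
Taxable wages = $894.55 − $22.12 = $872.43
Federal income tax: $872.43 × 0.14 = $122.14
State tax withheld: $872.43 × 0.02 = $17.45
Medicare: $894.55 × 0.0151 = $13.51
State unemployment insurance (employee share): $894.55 × 0.004 = $3.58
SDI: $894.55 × 0.005 = $4.47
Total deductions = $22.12 + $122.14 + $17.45 + $13.51 + $3.58 + $4.47 = $183.27
Net pay = $894.55 − $183.27 = $711.28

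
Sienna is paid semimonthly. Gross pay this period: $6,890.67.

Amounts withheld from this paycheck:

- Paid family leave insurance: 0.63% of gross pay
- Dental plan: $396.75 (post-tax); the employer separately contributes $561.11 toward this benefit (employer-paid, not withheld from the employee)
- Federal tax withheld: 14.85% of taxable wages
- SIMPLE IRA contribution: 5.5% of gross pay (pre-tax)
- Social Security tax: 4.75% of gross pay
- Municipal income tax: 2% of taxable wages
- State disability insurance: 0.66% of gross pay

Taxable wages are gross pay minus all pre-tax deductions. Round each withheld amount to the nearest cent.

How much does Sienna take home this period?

$4,601.52

SIMPLE IRA contribution: $6,890.67 × 0.055 = $378.99
Taxable wages = $6,890.67 − $378.99 = $6,511.68
Federal tax withheld: $6,511.68 × 0.1485 = $966.98
Municipal income tax: $6,511.68 × 0.02 = $130.23
Paid family leave insurance: $6,890.67 × 0.0063 = $43.41
Social Security tax: $6,890.67 × 0.0475 = $327.31
State disability insurance: $6,890.67 × 0.0066 = $45.48
Dental plan: $396.75
(Employer's $561.11 toward dental plan is not withheld from the employee.)
Total deductions = $378.99 + $966.98 + $130.23 + $43.41 + $327.31 + $45.48 + $396.75 = $2,289.15
Net pay = $6,890.67 − $2,289.15 = $4,601.52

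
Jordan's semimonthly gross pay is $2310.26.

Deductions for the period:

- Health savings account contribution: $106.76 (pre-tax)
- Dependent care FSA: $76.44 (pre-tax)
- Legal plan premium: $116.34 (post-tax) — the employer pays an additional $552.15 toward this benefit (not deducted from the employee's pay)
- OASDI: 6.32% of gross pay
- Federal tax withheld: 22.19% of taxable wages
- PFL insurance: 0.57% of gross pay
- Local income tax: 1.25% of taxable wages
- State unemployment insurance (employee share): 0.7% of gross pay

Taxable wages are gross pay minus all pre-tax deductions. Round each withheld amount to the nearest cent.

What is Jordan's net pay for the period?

Health savings account contribution: $106.76
Dependent care FSA: $76.44
Pre-tax total = $106.76 + $76.44 = $183.20
Taxable wages = $2310.26 − $183.20 = $2127.06
Federal tax withheld: $2127.06 × 0.2219 = $471.99
Local income tax: $2127.06 × 0.0125 = $26.59
PFL insurance: $2310.26 × 0.0057 = $13.17
OASDI: $2310.26 × 0.0632 = $146.01
State unemployment insurance (employee share): $2310.26 × 0.007 = $16.17
Legal plan premium: $116.34
(Employer's $552.15 toward legal plan premium is not withheld from the employee.)
Total deductions = $106.76 + $76.44 + $471.99 + $26.59 + $13.17 + $146.01 + $16.17 + $116.34 = $973.47
Net pay = $2310.26 − $973.47 = $1336.79

$1336.79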